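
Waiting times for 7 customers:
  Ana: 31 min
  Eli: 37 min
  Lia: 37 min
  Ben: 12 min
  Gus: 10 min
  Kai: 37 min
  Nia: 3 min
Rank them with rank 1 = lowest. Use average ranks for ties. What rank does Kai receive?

Sorted (ascending): 3, 10, 12, 31, 37, 37, 37
The 3 values of 37 occupy positions 5–7 → average rank 6.
Kai has value 37 min → rank 6.

6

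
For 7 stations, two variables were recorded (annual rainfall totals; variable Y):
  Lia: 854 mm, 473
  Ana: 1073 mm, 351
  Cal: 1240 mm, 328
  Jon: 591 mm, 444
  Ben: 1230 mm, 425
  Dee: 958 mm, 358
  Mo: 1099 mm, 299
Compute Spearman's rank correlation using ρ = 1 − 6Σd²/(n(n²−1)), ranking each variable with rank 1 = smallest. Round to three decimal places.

-0.679

Ranks of variable 1: 2, 4, 7, 1, 6, 3, 5
Ranks of variable 2: 7, 3, 2, 6, 5, 4, 1
d = r₁ − r₂: -5, 1, 5, -5, 1, -1, 4
d²: 25, 1, 25, 25, 1, 1, 16; Σd² = 94
ρ = 1 − 6·94/(7·48) = 1 − 564/336 = -0.679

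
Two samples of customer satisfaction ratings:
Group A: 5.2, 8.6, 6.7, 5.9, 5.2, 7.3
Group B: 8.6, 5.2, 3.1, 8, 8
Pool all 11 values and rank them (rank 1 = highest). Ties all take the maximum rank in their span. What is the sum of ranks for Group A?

Sorted (descending): 8.6, 8.6, 8, 8, 7.3, 6.7, 5.9, 5.2, 5.2, 5.2, 3.1
The 2 values of 8.6 occupy positions 1–2 → each gets rank 2.
The 2 values of 8 occupy positions 3–4 → each gets rank 4.
The 3 values of 5.2 occupy positions 8–10 → each gets rank 10.
Group A values → pooled ranks: 5.2→10, 8.6→2, 6.7→6, 5.9→7, 5.2→10, 7.3→5
Rank sum = 10 + 2 + 6 + 7 + 10 + 5 = 40

40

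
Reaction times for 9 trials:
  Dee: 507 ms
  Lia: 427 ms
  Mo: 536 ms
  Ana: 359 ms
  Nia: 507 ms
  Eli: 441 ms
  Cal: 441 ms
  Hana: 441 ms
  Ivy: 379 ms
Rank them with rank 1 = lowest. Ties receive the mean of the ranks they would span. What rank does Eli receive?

5

Sorted (ascending): 359, 379, 427, 441, 441, 441, 507, 507, 536
The 3 values of 441 occupy positions 4–6 → average rank 5.
The 2 values of 507 occupy positions 7–8 → average rank (7+8)/2 = 7.5.
Eli has value 441 ms → rank 5.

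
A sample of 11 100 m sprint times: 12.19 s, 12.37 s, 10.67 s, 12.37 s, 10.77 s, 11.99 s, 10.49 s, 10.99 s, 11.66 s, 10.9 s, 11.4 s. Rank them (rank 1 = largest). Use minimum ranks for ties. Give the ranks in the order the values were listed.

3, 1, 10, 1, 9, 4, 11, 7, 5, 8, 6

Sorted (descending): 12.37, 12.37, 12.19, 11.99, 11.66, 11.4, 10.99, 10.9, 10.77, 10.67, 10.49
The 2 values of 12.37 occupy positions 1–2 → each gets rank 1.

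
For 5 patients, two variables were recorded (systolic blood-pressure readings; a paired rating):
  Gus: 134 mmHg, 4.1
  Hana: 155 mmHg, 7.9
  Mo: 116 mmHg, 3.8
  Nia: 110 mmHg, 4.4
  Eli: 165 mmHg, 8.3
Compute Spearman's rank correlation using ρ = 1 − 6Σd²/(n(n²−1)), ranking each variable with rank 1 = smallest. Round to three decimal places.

0.700

Ranks of variable 1: 3, 4, 2, 1, 5
Ranks of variable 2: 2, 4, 1, 3, 5
d = r₁ − r₂: 1, 0, 1, -2, 0
d²: 1, 0, 1, 4, 0; Σd² = 6
ρ = 1 − 6·6/(5·24) = 1 − 36/120 = 0.700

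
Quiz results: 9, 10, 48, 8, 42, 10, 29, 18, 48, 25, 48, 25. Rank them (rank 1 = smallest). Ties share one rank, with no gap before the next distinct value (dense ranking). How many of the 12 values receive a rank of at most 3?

Sorted (ascending): 8, 9, 10, 10, 18, 25, 25, 29, 42, 48, 48, 48
The 2 values of 10 share dense rank 3.
The 2 values of 25 share dense rank 5.
The 3 values of 48 share dense rank 8.
Remaining distinct values take the next consecutive integers.
Ranks ≤ 3: {1, 2, 3, 3} → 4 values.

4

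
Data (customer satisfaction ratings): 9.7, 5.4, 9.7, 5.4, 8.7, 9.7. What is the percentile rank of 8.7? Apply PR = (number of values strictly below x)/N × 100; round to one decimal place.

N = 6.
Strictly below 8.7: 2. Equal to 8.7: 1.
PR = 2/6 × 100 = 33.3

33.3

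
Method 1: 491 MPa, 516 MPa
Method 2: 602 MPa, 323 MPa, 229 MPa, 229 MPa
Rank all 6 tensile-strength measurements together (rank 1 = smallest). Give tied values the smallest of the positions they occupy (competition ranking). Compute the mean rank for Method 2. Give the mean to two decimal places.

2.75

Sorted (ascending): 229, 229, 323, 491, 516, 602
The 2 values of 229 occupy positions 1–2 → each gets rank 1.
Method 2 values → pooled ranks: 602→6, 323→3, 229→1, 229→1
Mean rank = (6 + 3 + 1 + 1) / 4 = 2.75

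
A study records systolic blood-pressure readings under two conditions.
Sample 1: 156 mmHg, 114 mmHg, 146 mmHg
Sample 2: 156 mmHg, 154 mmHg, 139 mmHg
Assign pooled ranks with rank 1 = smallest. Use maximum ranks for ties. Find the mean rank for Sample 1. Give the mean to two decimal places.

Sorted (ascending): 114, 139, 146, 154, 156, 156
The 2 values of 156 occupy positions 5–6 → each gets rank 6.
Sample 1 values → pooled ranks: 156→6, 114→1, 146→3
Mean rank = (6 + 1 + 3) / 3 = 3.33

3.33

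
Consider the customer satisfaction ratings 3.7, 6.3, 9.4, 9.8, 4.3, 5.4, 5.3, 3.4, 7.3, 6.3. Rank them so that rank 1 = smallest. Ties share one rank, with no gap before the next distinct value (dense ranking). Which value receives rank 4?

Sorted (ascending): 3.4, 3.7, 4.3, 5.3, 5.4, 6.3, 6.3, 7.3, 9.4, 9.8
The 2 values of 6.3 share dense rank 6.
Remaining distinct values take the next consecutive integers.
Rank 4 → value 5.3.

5.3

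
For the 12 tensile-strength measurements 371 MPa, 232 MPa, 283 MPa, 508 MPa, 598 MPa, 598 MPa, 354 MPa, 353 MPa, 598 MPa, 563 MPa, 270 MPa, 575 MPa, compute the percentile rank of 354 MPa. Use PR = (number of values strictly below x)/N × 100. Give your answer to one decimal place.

33.3

N = 12.
Strictly below 354: 4. Equal to 354: 1.
PR = 4/12 × 100 = 33.3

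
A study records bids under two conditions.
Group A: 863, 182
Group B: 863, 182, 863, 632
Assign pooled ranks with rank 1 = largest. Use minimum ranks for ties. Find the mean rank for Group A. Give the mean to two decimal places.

Sorted (descending): 863, 863, 863, 632, 182, 182
The 3 values of 863 occupy positions 1–3 → each gets rank 1.
The 2 values of 182 occupy positions 5–6 → each gets rank 5.
Group A values → pooled ranks: 863→1, 182→5
Mean rank = (1 + 5) / 2 = 3.00

3.00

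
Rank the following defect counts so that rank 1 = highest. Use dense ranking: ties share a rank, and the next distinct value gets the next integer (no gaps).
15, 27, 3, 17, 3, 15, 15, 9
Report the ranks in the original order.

3, 1, 5, 2, 5, 3, 3, 4

Sorted (descending): 27, 17, 15, 15, 15, 9, 3, 3
The 3 values of 15 share dense rank 3.
The 2 values of 3 share dense rank 5.
Remaining distinct values take the next consecutive integers.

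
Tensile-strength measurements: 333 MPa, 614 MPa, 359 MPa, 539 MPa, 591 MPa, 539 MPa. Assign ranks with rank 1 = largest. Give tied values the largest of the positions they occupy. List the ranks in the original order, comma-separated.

Sorted (descending): 614, 591, 539, 539, 359, 333
The 2 values of 539 occupy positions 3–4 → each gets rank 4.

6, 1, 5, 4, 2, 4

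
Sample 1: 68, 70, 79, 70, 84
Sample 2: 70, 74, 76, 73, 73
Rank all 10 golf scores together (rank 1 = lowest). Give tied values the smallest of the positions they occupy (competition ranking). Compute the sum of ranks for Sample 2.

27

Sorted (ascending): 68, 70, 70, 70, 73, 73, 74, 76, 79, 84
The 3 values of 70 occupy positions 2–4 → each gets rank 2.
The 2 values of 73 occupy positions 5–6 → each gets rank 5.
Sample 2 values → pooled ranks: 70→2, 74→7, 76→8, 73→5, 73→5
Rank sum = 2 + 7 + 8 + 5 + 5 = 27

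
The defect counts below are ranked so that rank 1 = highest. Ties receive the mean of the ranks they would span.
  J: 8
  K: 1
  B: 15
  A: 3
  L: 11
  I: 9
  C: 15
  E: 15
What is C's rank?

Sorted (descending): 15, 15, 15, 11, 9, 8, 3, 1
The 3 values of 15 occupy positions 1–3 → average rank 2.
C has value 15 → rank 2.

2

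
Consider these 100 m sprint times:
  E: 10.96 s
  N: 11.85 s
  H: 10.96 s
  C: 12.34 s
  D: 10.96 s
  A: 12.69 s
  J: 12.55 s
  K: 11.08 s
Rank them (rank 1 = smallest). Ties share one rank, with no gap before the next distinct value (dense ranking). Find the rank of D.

1

Sorted (ascending): 10.96, 10.96, 10.96, 11.08, 11.85, 12.34, 12.55, 12.69
The 3 values of 10.96 share dense rank 1.
Remaining distinct values take the next consecutive integers.
D has value 10.96 s → rank 1.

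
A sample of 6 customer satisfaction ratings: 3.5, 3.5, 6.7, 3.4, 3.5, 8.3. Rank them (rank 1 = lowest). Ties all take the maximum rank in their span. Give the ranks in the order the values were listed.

Sorted (ascending): 3.4, 3.5, 3.5, 3.5, 6.7, 8.3
The 3 values of 3.5 occupy positions 2–4 → each gets rank 4.

4, 4, 5, 1, 4, 6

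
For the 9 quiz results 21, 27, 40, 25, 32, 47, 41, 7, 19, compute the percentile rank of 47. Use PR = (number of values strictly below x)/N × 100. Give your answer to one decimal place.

N = 9.
Strictly below 47: 8. Equal to 47: 1.
PR = 8/9 × 100 = 88.9

88.9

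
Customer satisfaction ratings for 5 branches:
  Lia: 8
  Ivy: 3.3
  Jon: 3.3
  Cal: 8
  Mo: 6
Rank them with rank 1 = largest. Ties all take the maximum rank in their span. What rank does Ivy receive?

Sorted (descending): 8, 8, 6, 3.3, 3.3
The 2 values of 8 occupy positions 1–2 → each gets rank 2.
The 2 values of 3.3 occupy positions 4–5 → each gets rank 5.
Ivy has value 3.3 → rank 5.

5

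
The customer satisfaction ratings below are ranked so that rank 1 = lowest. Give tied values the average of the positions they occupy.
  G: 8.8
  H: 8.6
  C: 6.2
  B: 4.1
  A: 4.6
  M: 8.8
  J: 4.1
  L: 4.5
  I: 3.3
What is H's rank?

Sorted (ascending): 3.3, 4.1, 4.1, 4.5, 4.6, 6.2, 8.6, 8.8, 8.8
The 2 values of 4.1 occupy positions 2–3 → average rank (2+3)/2 = 2.5.
The 2 values of 8.8 occupy positions 8–9 → average rank (8+9)/2 = 8.5.
H has value 8.6 → rank 7.

7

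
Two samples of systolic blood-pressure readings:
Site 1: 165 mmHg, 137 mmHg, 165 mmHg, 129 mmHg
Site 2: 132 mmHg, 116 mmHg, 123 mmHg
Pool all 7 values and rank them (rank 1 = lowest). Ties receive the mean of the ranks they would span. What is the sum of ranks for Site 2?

7

Sorted (ascending): 116, 123, 129, 132, 137, 165, 165
The 2 values of 165 occupy positions 6–7 → average rank (6+7)/2 = 6.5.
Site 2 values → pooled ranks: 132→4, 116→1, 123→2
Rank sum = 4 + 1 + 2 = 7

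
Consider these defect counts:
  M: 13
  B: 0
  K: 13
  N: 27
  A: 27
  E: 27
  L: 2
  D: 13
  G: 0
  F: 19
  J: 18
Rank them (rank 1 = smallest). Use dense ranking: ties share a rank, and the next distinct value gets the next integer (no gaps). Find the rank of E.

Sorted (ascending): 0, 0, 2, 13, 13, 13, 18, 19, 27, 27, 27
The 2 values of 0 share dense rank 1.
The 3 values of 13 share dense rank 3.
The 3 values of 27 share dense rank 6.
Remaining distinct values take the next consecutive integers.
E has value 27 → rank 6.

6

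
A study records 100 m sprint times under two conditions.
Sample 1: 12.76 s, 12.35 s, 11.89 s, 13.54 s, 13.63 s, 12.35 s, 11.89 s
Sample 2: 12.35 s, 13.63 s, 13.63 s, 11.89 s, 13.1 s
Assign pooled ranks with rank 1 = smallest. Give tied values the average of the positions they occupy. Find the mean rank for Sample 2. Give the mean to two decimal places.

7.40

Sorted (ascending): 11.89, 11.89, 11.89, 12.35, 12.35, 12.35, 12.76, 13.1, 13.54, 13.63, 13.63, 13.63
The 3 values of 11.89 occupy positions 1–3 → average rank 2.
The 3 values of 12.35 occupy positions 4–6 → average rank 5.
The 3 values of 13.63 occupy positions 10–12 → average rank 11.
Sample 2 values → pooled ranks: 12.35→5, 13.63→11, 13.63→11, 11.89→2, 13.1→8
Mean rank = (5 + 11 + 11 + 2 + 8) / 5 = 7.40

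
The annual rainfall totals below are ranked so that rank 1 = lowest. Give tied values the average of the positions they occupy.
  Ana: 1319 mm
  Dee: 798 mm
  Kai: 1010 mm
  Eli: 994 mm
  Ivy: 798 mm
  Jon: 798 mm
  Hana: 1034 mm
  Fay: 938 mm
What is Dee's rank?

2

Sorted (ascending): 798, 798, 798, 938, 994, 1010, 1034, 1319
The 3 values of 798 occupy positions 1–3 → average rank 2.
Dee has value 798 mm → rank 2.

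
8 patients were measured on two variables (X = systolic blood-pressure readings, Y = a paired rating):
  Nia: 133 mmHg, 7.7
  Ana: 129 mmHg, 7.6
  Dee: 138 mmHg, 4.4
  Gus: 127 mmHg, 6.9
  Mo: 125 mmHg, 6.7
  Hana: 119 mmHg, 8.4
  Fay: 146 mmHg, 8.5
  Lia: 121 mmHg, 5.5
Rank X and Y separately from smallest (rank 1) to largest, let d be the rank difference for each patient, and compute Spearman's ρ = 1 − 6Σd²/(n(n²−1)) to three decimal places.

Ranks of variable 1: 6, 5, 7, 4, 3, 1, 8, 2
Ranks of variable 2: 6, 5, 1, 4, 3, 7, 8, 2
d = r₁ − r₂: 0, 0, 6, 0, 0, -6, 0, 0
d²: 0, 0, 36, 0, 0, 36, 0, 0; Σd² = 72
ρ = 1 − 6·72/(8·63) = 1 − 432/504 = 0.143

0.143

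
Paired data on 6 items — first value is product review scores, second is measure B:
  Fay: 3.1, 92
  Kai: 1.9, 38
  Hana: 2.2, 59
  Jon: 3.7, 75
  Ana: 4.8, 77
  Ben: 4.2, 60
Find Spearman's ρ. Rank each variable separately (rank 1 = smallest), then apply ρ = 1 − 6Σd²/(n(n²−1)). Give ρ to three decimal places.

0.600

Ranks of variable 1: 3, 1, 2, 4, 6, 5
Ranks of variable 2: 6, 1, 2, 4, 5, 3
d = r₁ − r₂: -3, 0, 0, 0, 1, 2
d²: 9, 0, 0, 0, 1, 4; Σd² = 14
ρ = 1 − 6·14/(6·35) = 1 − 84/210 = 0.600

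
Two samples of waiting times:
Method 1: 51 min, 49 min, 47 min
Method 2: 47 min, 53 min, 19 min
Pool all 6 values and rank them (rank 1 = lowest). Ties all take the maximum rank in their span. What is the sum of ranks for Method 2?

10

Sorted (ascending): 19, 47, 47, 49, 51, 53
The 2 values of 47 occupy positions 2–3 → each gets rank 3.
Method 2 values → pooled ranks: 47→3, 53→6, 19→1
Rank sum = 3 + 6 + 1 = 10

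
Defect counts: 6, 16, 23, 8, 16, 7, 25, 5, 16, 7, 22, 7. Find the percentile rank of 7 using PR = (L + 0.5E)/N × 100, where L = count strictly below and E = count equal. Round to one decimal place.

N = 12.
Strictly below 7: 2. Equal to 7: 3.
PR = (2 + 0.5·3)/12 × 100 = 29.2

29.2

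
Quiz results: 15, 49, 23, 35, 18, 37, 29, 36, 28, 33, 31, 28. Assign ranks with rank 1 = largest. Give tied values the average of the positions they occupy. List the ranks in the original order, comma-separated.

Sorted (descending): 49, 37, 36, 35, 33, 31, 29, 28, 28, 23, 18, 15
The 2 values of 28 occupy positions 8–9 → average rank (8+9)/2 = 8.5.

12, 1, 10, 4, 11, 2, 7, 3, 8.5, 5, 6, 8.5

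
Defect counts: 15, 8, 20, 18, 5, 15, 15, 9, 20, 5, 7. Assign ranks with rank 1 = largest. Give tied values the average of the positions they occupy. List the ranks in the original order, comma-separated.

5, 8, 1.5, 3, 10.5, 5, 5, 7, 1.5, 10.5, 9

Sorted (descending): 20, 20, 18, 15, 15, 15, 9, 8, 7, 5, 5
The 2 values of 20 occupy positions 1–2 → average rank (1+2)/2 = 1.5.
The 3 values of 15 occupy positions 4–6 → average rank 5.
The 2 values of 5 occupy positions 10–11 → average rank (10+11)/2 = 10.5.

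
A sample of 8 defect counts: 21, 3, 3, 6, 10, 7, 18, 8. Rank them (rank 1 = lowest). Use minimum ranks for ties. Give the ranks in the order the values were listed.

Sorted (ascending): 3, 3, 6, 7, 8, 10, 18, 21
The 2 values of 3 occupy positions 1–2 → each gets rank 1.

8, 1, 1, 3, 6, 4, 7, 5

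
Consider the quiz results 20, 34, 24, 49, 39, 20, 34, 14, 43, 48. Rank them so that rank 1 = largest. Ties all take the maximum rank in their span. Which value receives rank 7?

Sorted (descending): 49, 48, 43, 39, 34, 34, 24, 20, 20, 14
The 2 values of 34 occupy positions 5–6 → each gets rank 6.
The 2 values of 20 occupy positions 8–9 → each gets rank 9.
Rank 7 → value 24.

24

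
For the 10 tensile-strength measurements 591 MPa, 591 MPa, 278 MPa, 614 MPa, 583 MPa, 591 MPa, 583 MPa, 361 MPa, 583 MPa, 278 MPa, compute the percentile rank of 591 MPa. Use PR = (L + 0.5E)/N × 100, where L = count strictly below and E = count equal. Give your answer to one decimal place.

75.0

N = 10.
Strictly below 591: 6. Equal to 591: 3.
PR = (6 + 0.5·3)/10 × 100 = 75.0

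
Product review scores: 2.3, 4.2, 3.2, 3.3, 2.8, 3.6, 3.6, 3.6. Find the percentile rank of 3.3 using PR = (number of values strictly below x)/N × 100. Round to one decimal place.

37.5

N = 8.
Strictly below 3.3: 3. Equal to 3.3: 1.
PR = 3/8 × 100 = 37.5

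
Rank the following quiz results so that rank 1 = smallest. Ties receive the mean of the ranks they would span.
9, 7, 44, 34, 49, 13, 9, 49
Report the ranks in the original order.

2.5, 1, 6, 5, 7.5, 4, 2.5, 7.5

Sorted (ascending): 7, 9, 9, 13, 34, 44, 49, 49
The 2 values of 9 occupy positions 2–3 → average rank (2+3)/2 = 2.5.
The 2 values of 49 occupy positions 7–8 → average rank (7+8)/2 = 7.5.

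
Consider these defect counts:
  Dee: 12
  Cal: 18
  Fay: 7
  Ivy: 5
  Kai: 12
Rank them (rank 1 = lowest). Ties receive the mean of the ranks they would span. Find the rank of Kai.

Sorted (ascending): 5, 7, 12, 12, 18
The 2 values of 12 occupy positions 3–4 → average rank (3+4)/2 = 3.5.
Kai has value 12 → rank 3.5.

3.5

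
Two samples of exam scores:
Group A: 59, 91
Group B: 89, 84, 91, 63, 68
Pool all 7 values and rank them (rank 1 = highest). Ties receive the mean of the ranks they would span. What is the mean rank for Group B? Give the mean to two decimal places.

Sorted (descending): 91, 91, 89, 84, 68, 63, 59
The 2 values of 91 occupy positions 1–2 → average rank (1+2)/2 = 1.5.
Group B values → pooled ranks: 89→3, 84→4, 91→1.5, 63→6, 68→5
Mean rank = (3 + 4 + 1.5 + 6 + 5) / 5 = 3.90

3.90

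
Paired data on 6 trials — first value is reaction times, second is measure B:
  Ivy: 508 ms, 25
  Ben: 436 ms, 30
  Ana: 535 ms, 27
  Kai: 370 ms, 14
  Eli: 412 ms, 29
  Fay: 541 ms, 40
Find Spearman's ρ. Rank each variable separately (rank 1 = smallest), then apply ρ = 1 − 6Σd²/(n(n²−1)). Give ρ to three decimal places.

0.543

Ranks of variable 1: 4, 3, 5, 1, 2, 6
Ranks of variable 2: 2, 5, 3, 1, 4, 6
d = r₁ − r₂: 2, -2, 2, 0, -2, 0
d²: 4, 4, 4, 0, 4, 0; Σd² = 16
ρ = 1 − 6·16/(6·35) = 1 − 96/210 = 0.543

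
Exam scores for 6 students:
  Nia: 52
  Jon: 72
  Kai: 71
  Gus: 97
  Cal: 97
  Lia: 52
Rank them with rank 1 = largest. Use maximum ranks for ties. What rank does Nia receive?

Sorted (descending): 97, 97, 72, 71, 52, 52
The 2 values of 97 occupy positions 1–2 → each gets rank 2.
The 2 values of 52 occupy positions 5–6 → each gets rank 6.
Nia has value 52 → rank 6.

6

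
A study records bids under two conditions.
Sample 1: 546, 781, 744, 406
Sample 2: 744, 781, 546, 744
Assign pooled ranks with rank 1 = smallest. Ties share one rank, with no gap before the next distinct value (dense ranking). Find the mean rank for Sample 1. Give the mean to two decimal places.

Sorted (ascending): 406, 546, 546, 744, 744, 744, 781, 781
The 2 values of 546 share dense rank 2.
The 3 values of 744 share dense rank 3.
The 2 values of 781 share dense rank 4.
Remaining distinct values take the next consecutive integers.
Sample 1 values → pooled ranks: 546→2, 781→4, 744→3, 406→1
Mean rank = (2 + 4 + 3 + 1) / 4 = 2.50

2.50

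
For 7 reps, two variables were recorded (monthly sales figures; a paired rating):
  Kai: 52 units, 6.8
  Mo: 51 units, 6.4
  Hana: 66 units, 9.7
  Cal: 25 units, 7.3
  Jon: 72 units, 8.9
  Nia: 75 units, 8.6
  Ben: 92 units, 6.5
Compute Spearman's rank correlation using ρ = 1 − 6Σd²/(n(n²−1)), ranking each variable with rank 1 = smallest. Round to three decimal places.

0.179

Ranks of variable 1: 3, 2, 4, 1, 5, 6, 7
Ranks of variable 2: 3, 1, 7, 4, 6, 5, 2
d = r₁ − r₂: 0, 1, -3, -3, -1, 1, 5
d²: 0, 1, 9, 9, 1, 1, 25; Σd² = 46
ρ = 1 − 6·46/(7·48) = 1 − 276/336 = 0.179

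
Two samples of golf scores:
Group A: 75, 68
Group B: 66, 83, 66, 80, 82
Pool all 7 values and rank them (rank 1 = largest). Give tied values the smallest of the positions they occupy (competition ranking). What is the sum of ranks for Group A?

9

Sorted (descending): 83, 82, 80, 75, 68, 66, 66
The 2 values of 66 occupy positions 6–7 → each gets rank 6.
Group A values → pooled ranks: 75→4, 68→5
Rank sum = 4 + 5 = 9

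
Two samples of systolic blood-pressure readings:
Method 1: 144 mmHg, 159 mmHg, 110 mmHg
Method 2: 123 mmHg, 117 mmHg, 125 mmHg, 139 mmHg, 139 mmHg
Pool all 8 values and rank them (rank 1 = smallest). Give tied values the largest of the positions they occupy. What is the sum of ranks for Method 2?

Sorted (ascending): 110, 117, 123, 125, 139, 139, 144, 159
The 2 values of 139 occupy positions 5–6 → each gets rank 6.
Method 2 values → pooled ranks: 123→3, 117→2, 125→4, 139→6, 139→6
Rank sum = 3 + 2 + 4 + 6 + 6 = 21

21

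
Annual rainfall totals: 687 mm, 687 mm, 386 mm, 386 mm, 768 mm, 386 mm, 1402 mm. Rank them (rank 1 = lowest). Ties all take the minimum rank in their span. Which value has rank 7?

Sorted (ascending): 386, 386, 386, 687, 687, 768, 1402
The 3 values of 386 occupy positions 1–3 → each gets rank 1.
The 2 values of 687 occupy positions 4–5 → each gets rank 4.
Rank 7 → value 1402.

1402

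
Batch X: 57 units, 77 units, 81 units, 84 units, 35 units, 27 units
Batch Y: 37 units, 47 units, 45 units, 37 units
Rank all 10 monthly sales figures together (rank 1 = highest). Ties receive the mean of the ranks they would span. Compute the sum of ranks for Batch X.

Sorted (descending): 84, 81, 77, 57, 47, 45, 37, 37, 35, 27
The 2 values of 37 occupy positions 7–8 → average rank (7+8)/2 = 7.5.
Batch X values → pooled ranks: 57→4, 77→3, 81→2, 84→1, 35→9, 27→10
Rank sum = 4 + 3 + 2 + 1 + 9 + 10 = 29

29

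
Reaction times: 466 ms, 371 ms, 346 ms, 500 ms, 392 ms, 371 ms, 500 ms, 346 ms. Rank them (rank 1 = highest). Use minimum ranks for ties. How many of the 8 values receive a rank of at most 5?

6

Sorted (descending): 500, 500, 466, 392, 371, 371, 346, 346
The 2 values of 500 occupy positions 1–2 → each gets rank 1.
The 2 values of 371 occupy positions 5–6 → each gets rank 5.
The 2 values of 346 occupy positions 7–8 → each gets rank 7.
Ranks ≤ 5: {1, 1, 3, 4, 5, 5} → 6 values.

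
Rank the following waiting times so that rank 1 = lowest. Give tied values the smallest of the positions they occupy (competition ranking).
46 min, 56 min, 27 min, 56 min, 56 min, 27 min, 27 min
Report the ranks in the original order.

Sorted (ascending): 27, 27, 27, 46, 56, 56, 56
The 3 values of 27 occupy positions 1–3 → each gets rank 1.
The 3 values of 56 occupy positions 5–7 → each gets rank 5.

4, 5, 1, 5, 5, 1, 1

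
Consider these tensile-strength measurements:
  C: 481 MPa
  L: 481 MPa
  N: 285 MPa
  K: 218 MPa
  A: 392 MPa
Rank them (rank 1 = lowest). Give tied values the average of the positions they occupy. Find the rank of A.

Sorted (ascending): 218, 285, 392, 481, 481
The 2 values of 481 occupy positions 4–5 → average rank (4+5)/2 = 4.5.
A has value 392 MPa → rank 3.

3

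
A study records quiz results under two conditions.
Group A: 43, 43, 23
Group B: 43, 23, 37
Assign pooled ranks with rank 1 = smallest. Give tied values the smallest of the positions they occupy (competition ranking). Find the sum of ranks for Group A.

Sorted (ascending): 23, 23, 37, 43, 43, 43
The 2 values of 23 occupy positions 1–2 → each gets rank 1.
The 3 values of 43 occupy positions 4–6 → each gets rank 4.
Group A values → pooled ranks: 43→4, 43→4, 23→1
Rank sum = 4 + 4 + 1 = 9

9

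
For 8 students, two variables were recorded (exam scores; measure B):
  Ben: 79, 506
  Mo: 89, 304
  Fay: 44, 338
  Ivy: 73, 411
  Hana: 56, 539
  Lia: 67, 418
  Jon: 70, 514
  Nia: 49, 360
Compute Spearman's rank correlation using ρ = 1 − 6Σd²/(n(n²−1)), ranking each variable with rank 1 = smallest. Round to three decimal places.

Ranks of variable 1: 7, 8, 1, 6, 3, 4, 5, 2
Ranks of variable 2: 6, 1, 2, 4, 8, 5, 7, 3
d = r₁ − r₂: 1, 7, -1, 2, -5, -1, -2, -1
d²: 1, 49, 1, 4, 25, 1, 4, 1; Σd² = 86
ρ = 1 − 6·86/(8·63) = 1 − 516/504 = -0.024

-0.024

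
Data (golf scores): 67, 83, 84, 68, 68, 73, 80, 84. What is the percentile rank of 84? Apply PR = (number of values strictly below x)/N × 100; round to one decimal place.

N = 8.
Strictly below 84: 6. Equal to 84: 2.
PR = 6/8 × 100 = 75.0

75.0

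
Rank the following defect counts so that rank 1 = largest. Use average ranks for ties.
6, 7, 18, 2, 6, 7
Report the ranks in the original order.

Sorted (descending): 18, 7, 7, 6, 6, 2
The 2 values of 7 occupy positions 2–3 → average rank (2+3)/2 = 2.5.
The 2 values of 6 occupy positions 4–5 → average rank (4+5)/2 = 4.5.

4.5, 2.5, 1, 6, 4.5, 2.5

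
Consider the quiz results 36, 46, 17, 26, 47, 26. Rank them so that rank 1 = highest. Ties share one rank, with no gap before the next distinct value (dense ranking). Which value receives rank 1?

Sorted (descending): 47, 46, 36, 26, 26, 17
The 2 values of 26 share dense rank 4.
Remaining distinct values take the next consecutive integers.
Rank 1 → value 47.

47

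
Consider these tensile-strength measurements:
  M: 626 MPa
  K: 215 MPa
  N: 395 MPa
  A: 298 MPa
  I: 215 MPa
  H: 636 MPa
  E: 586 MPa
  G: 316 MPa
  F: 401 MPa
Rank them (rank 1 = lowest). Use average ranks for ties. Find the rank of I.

Sorted (ascending): 215, 215, 298, 316, 395, 401, 586, 626, 636
The 2 values of 215 occupy positions 1–2 → average rank (1+2)/2 = 1.5.
I has value 215 MPa → rank 1.5.

1.5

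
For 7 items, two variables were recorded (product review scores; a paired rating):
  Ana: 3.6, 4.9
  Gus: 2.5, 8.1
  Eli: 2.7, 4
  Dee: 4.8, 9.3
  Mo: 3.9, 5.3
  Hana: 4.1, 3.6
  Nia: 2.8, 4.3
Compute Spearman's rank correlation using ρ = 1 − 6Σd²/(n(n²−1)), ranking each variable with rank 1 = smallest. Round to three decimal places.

0.107

Ranks of variable 1: 4, 1, 2, 7, 5, 6, 3
Ranks of variable 2: 4, 6, 2, 7, 5, 1, 3
d = r₁ − r₂: 0, -5, 0, 0, 0, 5, 0
d²: 0, 25, 0, 0, 0, 25, 0; Σd² = 50
ρ = 1 − 6·50/(7·48) = 1 − 300/336 = 0.107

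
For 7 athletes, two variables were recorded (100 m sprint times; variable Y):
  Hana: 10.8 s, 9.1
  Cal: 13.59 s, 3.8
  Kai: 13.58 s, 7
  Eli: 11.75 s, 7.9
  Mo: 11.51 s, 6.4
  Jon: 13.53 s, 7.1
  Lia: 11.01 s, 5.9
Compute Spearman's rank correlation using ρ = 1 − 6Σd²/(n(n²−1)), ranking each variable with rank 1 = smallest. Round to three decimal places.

-0.429

Ranks of variable 1: 1, 7, 6, 4, 3, 5, 2
Ranks of variable 2: 7, 1, 4, 6, 3, 5, 2
d = r₁ − r₂: -6, 6, 2, -2, 0, 0, 0
d²: 36, 36, 4, 4, 0, 0, 0; Σd² = 80
ρ = 1 − 6·80/(7·48) = 1 − 480/336 = -0.429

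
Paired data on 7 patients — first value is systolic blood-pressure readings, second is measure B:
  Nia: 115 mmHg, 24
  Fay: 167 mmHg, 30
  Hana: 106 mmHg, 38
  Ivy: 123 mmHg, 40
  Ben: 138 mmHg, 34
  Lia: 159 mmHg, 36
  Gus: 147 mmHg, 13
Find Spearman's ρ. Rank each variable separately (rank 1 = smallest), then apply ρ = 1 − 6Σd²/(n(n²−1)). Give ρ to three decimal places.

Ranks of variable 1: 2, 7, 1, 3, 4, 6, 5
Ranks of variable 2: 2, 3, 6, 7, 4, 5, 1
d = r₁ − r₂: 0, 4, -5, -4, 0, 1, 4
d²: 0, 16, 25, 16, 0, 1, 16; Σd² = 74
ρ = 1 − 6·74/(7·48) = 1 − 444/336 = -0.321

-0.321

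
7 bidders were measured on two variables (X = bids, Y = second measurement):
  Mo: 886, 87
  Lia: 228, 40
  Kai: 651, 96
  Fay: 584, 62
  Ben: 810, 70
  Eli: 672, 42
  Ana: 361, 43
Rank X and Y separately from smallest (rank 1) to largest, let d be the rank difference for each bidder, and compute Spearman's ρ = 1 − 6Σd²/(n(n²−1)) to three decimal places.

0.607

Ranks of variable 1: 7, 1, 4, 3, 6, 5, 2
Ranks of variable 2: 6, 1, 7, 4, 5, 2, 3
d = r₁ − r₂: 1, 0, -3, -1, 1, 3, -1
d²: 1, 0, 9, 1, 1, 9, 1; Σd² = 22
ρ = 1 − 6·22/(7·48) = 1 − 132/336 = 0.607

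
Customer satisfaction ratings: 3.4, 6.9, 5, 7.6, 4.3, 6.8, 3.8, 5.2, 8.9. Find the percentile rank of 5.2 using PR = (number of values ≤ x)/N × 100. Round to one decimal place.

55.6

N = 9.
Strictly below 5.2: 4. Equal to 5.2: 1.
PR = 5/9 × 100 = 55.6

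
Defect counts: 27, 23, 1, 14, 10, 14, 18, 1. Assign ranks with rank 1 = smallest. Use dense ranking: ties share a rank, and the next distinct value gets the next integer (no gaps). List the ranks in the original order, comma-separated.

Sorted (ascending): 1, 1, 10, 14, 14, 18, 23, 27
The 2 values of 1 share dense rank 1.
The 2 values of 14 share dense rank 3.
Remaining distinct values take the next consecutive integers.

6, 5, 1, 3, 2, 3, 4, 1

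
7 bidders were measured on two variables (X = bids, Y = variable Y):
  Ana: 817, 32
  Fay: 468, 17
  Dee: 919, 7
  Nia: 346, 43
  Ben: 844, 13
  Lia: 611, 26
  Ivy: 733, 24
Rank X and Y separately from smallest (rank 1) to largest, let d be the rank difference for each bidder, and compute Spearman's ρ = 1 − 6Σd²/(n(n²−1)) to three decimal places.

Ranks of variable 1: 5, 2, 7, 1, 6, 3, 4
Ranks of variable 2: 6, 3, 1, 7, 2, 5, 4
d = r₁ − r₂: -1, -1, 6, -6, 4, -2, 0
d²: 1, 1, 36, 36, 16, 4, 0; Σd² = 94
ρ = 1 − 6·94/(7·48) = 1 − 564/336 = -0.679

-0.679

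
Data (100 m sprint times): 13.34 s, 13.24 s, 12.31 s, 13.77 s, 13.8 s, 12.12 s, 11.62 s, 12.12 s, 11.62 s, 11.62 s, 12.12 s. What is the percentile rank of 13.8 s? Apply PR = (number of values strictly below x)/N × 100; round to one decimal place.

N = 11.
Strictly below 13.8: 10. Equal to 13.8: 1.
PR = 10/11 × 100 = 90.9

90.9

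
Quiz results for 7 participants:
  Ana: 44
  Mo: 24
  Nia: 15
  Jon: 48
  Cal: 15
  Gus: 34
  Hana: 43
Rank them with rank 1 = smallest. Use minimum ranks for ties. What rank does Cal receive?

1

Sorted (ascending): 15, 15, 24, 34, 43, 44, 48
The 2 values of 15 occupy positions 1–2 → each gets rank 1.
Cal has value 15 → rank 1.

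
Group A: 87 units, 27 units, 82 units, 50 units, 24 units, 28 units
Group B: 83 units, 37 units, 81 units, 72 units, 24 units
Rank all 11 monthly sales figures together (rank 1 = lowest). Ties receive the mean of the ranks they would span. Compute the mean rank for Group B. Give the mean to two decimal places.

Sorted (ascending): 24, 24, 27, 28, 37, 50, 72, 81, 82, 83, 87
The 2 values of 24 occupy positions 1–2 → average rank (1+2)/2 = 1.5.
Group B values → pooled ranks: 83→10, 37→5, 81→8, 72→7, 24→1.5
Mean rank = (10 + 5 + 8 + 7 + 1.5) / 5 = 6.30

6.30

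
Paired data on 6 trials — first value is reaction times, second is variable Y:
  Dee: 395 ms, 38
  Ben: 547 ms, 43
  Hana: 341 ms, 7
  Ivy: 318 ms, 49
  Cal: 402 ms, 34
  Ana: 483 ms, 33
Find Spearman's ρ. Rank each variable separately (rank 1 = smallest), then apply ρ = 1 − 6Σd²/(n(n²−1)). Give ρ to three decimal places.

-0.086

Ranks of variable 1: 3, 6, 2, 1, 4, 5
Ranks of variable 2: 4, 5, 1, 6, 3, 2
d = r₁ − r₂: -1, 1, 1, -5, 1, 3
d²: 1, 1, 1, 25, 1, 9; Σd² = 38
ρ = 1 − 6·38/(6·35) = 1 − 228/210 = -0.086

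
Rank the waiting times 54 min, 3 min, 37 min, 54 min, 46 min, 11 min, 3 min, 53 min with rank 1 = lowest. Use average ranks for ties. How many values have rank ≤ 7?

Sorted (ascending): 3, 3, 11, 37, 46, 53, 54, 54
The 2 values of 3 occupy positions 1–2 → average rank (1+2)/2 = 1.5.
The 2 values of 54 occupy positions 7–8 → average rank (7+8)/2 = 7.5.
Ranks ≤ 7: {1.5, 1.5, 3, 4, 5, 6} → 6 values.

6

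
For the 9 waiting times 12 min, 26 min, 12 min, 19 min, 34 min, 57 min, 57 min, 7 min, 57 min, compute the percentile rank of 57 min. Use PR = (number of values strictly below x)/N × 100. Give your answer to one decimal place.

66.7

N = 9.
Strictly below 57: 6. Equal to 57: 3.
PR = 6/9 × 100 = 66.7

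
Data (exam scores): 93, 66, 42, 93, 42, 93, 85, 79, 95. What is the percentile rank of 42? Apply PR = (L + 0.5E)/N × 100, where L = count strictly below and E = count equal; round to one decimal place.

11.1

N = 9.
Strictly below 42: 0. Equal to 42: 2.
PR = (0 + 0.5·2)/9 × 100 = 11.1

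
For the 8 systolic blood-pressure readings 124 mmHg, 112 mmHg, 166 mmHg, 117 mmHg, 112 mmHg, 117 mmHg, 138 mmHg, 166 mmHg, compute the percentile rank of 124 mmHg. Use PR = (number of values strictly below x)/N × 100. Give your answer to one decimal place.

N = 8.
Strictly below 124: 4. Equal to 124: 1.
PR = 4/8 × 100 = 50.0

50.0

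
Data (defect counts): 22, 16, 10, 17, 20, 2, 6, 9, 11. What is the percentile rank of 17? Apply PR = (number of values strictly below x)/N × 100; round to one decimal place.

N = 9.
Strictly below 17: 6. Equal to 17: 1.
PR = 6/9 × 100 = 66.7

66.7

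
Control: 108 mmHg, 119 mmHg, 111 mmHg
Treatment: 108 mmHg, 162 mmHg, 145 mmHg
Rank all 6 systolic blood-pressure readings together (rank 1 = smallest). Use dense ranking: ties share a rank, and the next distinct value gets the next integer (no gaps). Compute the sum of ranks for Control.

6

Sorted (ascending): 108, 108, 111, 119, 145, 162
The 2 values of 108 share dense rank 1.
Remaining distinct values take the next consecutive integers.
Control values → pooled ranks: 108→1, 119→3, 111→2
Rank sum = 1 + 3 + 2 = 6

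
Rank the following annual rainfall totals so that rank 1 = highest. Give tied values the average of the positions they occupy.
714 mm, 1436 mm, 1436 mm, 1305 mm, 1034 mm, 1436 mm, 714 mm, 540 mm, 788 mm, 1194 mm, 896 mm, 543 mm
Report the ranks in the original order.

Sorted (descending): 1436, 1436, 1436, 1305, 1194, 1034, 896, 788, 714, 714, 543, 540
The 3 values of 1436 occupy positions 1–3 → average rank 2.
The 2 values of 714 occupy positions 9–10 → average rank (9+10)/2 = 9.5.

9.5, 2, 2, 4, 6, 2, 9.5, 12, 8, 5, 7, 11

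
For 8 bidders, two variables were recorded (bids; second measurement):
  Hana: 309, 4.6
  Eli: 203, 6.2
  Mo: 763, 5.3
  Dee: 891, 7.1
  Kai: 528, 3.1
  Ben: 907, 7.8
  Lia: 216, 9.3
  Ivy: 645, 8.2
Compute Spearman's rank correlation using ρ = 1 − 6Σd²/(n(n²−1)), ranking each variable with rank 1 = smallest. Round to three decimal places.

Ranks of variable 1: 3, 1, 6, 7, 4, 8, 2, 5
Ranks of variable 2: 2, 4, 3, 5, 1, 6, 8, 7
d = r₁ − r₂: 1, -3, 3, 2, 3, 2, -6, -2
d²: 1, 9, 9, 4, 9, 4, 36, 4; Σd² = 76
ρ = 1 − 6·76/(8·63) = 1 − 456/504 = 0.095

0.095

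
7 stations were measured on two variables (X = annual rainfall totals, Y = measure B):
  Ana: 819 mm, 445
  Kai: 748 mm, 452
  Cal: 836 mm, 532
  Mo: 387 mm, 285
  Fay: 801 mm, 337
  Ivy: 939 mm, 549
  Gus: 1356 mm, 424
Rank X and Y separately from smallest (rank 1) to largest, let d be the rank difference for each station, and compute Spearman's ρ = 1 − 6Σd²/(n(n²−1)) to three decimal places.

Ranks of variable 1: 4, 2, 5, 1, 3, 6, 7
Ranks of variable 2: 4, 5, 6, 1, 2, 7, 3
d = r₁ − r₂: 0, -3, -1, 0, 1, -1, 4
d²: 0, 9, 1, 0, 1, 1, 16; Σd² = 28
ρ = 1 − 6·28/(7·48) = 1 − 168/336 = 0.500

0.500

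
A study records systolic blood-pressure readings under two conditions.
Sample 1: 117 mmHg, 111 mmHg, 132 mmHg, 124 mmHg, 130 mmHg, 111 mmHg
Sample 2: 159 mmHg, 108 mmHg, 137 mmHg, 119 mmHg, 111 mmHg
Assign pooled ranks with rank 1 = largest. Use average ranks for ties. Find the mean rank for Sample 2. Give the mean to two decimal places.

5.80

Sorted (descending): 159, 137, 132, 130, 124, 119, 117, 111, 111, 111, 108
The 3 values of 111 occupy positions 8–10 → average rank 9.
Sample 2 values → pooled ranks: 159→1, 108→11, 137→2, 119→6, 111→9
Mean rank = (1 + 11 + 2 + 6 + 9) / 5 = 5.80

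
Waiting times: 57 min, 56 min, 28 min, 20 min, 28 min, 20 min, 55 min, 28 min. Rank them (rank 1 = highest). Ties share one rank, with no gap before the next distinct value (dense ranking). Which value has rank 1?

Sorted (descending): 57, 56, 55, 28, 28, 28, 20, 20
The 3 values of 28 share dense rank 4.
The 2 values of 20 share dense rank 5.
Remaining distinct values take the next consecutive integers.
Rank 1 → value 57.

57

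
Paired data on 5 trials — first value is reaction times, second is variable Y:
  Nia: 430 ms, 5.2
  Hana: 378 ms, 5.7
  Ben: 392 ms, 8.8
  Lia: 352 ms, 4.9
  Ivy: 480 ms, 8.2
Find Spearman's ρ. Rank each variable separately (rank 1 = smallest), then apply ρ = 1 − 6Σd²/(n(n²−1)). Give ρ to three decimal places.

0.500

Ranks of variable 1: 4, 2, 3, 1, 5
Ranks of variable 2: 2, 3, 5, 1, 4
d = r₁ − r₂: 2, -1, -2, 0, 1
d²: 4, 1, 4, 0, 1; Σd² = 10
ρ = 1 − 6·10/(5·24) = 1 − 60/120 = 0.500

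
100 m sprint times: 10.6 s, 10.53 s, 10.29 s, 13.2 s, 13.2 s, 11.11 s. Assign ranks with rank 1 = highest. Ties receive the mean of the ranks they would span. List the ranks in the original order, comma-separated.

4, 5, 6, 1.5, 1.5, 3

Sorted (descending): 13.2, 13.2, 11.11, 10.6, 10.53, 10.29
The 2 values of 13.2 occupy positions 1–2 → average rank (1+2)/2 = 1.5.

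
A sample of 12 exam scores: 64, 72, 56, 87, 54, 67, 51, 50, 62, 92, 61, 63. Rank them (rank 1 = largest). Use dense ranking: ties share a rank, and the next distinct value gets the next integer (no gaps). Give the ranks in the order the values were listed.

Sorted (descending): 92, 87, 72, 67, 64, 63, 62, 61, 56, 54, 51, 50
No ties — each value takes its position as its rank.

5, 3, 9, 2, 10, 4, 11, 12, 7, 1, 8, 6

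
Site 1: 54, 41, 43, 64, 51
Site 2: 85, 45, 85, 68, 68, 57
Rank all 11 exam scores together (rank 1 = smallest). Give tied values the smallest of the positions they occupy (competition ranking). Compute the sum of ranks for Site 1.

Sorted (ascending): 41, 43, 45, 51, 54, 57, 64, 68, 68, 85, 85
The 2 values of 68 occupy positions 8–9 → each gets rank 8.
The 2 values of 85 occupy positions 10–11 → each gets rank 10.
Site 1 values → pooled ranks: 54→5, 41→1, 43→2, 64→7, 51→4
Rank sum = 5 + 1 + 2 + 7 + 4 = 19

19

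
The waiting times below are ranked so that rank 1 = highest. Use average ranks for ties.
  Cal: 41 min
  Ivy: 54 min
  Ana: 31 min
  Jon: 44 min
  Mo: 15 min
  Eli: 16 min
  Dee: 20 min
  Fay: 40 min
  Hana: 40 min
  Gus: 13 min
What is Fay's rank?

4.5

Sorted (descending): 54, 44, 41, 40, 40, 31, 20, 16, 15, 13
The 2 values of 40 occupy positions 4–5 → average rank (4+5)/2 = 4.5.
Fay has value 40 min → rank 4.5.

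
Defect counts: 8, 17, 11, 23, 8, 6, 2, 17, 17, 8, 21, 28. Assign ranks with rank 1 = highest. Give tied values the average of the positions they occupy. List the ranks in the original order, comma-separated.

9, 5, 7, 2, 9, 11, 12, 5, 5, 9, 3, 1

Sorted (descending): 28, 23, 21, 17, 17, 17, 11, 8, 8, 8, 6, 2
The 3 values of 17 occupy positions 4–6 → average rank 5.
The 3 values of 8 occupy positions 8–10 → average rank 9.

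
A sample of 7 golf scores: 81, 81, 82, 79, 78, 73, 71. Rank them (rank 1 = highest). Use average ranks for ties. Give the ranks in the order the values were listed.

Sorted (descending): 82, 81, 81, 79, 78, 73, 71
The 2 values of 81 occupy positions 2–3 → average rank (2+3)/2 = 2.5.

2.5, 2.5, 1, 4, 5, 6, 7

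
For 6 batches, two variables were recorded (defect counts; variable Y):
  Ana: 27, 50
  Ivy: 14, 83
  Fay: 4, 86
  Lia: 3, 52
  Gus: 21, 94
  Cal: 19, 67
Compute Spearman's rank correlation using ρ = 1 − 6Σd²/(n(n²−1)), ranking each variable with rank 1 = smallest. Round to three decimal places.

Ranks of variable 1: 6, 3, 2, 1, 5, 4
Ranks of variable 2: 1, 4, 5, 2, 6, 3
d = r₁ − r₂: 5, -1, -3, -1, -1, 1
d²: 25, 1, 9, 1, 1, 1; Σd² = 38
ρ = 1 − 6·38/(6·35) = 1 − 228/210 = -0.086

-0.086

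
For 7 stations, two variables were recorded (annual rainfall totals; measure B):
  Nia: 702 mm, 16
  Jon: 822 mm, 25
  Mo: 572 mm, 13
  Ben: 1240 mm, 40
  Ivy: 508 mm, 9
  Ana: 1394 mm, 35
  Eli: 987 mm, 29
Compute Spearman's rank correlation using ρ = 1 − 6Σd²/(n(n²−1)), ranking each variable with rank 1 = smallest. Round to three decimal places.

0.964

Ranks of variable 1: 3, 4, 2, 6, 1, 7, 5
Ranks of variable 2: 3, 4, 2, 7, 1, 6, 5
d = r₁ − r₂: 0, 0, 0, -1, 0, 1, 0
d²: 0, 0, 0, 1, 0, 1, 0; Σd² = 2
ρ = 1 − 6·2/(7·48) = 1 − 12/336 = 0.964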